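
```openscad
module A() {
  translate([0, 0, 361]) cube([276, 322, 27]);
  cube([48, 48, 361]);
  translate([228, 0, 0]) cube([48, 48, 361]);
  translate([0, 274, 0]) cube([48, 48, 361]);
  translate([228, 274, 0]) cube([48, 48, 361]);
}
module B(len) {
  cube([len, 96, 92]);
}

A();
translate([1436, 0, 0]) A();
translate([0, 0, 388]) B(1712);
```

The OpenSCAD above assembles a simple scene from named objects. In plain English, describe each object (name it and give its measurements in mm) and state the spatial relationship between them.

A is a four-legged stool. The seat is a 276×322×27 mm slab whose top surface is at z = 388 mm; four square legs, each 48×48 mm in cross-section, run from the floor (z = 0) to the underside of the seat, each flush with a corner of the seat.

B is a rectangular beam 1712 mm long (x), 96 mm deep (y), 92 mm thick (z).

The beam spans the tops of two stools placed 1160 mm apart, resting at z = 388 mm.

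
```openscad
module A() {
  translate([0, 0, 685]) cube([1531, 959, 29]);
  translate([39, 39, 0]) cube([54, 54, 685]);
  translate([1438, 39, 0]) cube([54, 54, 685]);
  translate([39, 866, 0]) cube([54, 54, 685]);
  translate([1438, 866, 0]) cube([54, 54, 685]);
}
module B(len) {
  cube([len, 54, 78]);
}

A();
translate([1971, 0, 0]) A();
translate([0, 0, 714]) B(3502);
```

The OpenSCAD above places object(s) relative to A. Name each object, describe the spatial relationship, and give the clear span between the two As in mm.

Second table starts at x = 1971; first ends at x = 1531; clear span = 1971 − 1531 = 440 mm.

A is a table. B is a beam. A beam spans the tops of two tables. The clear span between the two tables is 440 mm.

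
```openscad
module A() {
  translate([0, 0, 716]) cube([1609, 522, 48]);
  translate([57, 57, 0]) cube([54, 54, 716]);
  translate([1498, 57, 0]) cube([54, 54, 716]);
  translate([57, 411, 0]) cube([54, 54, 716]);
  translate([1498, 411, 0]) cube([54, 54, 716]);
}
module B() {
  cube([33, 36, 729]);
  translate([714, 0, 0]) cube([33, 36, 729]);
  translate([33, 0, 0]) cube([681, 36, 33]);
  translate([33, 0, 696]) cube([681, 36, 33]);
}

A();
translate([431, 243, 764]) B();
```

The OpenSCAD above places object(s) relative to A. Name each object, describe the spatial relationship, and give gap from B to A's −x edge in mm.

The picture frame's min-x is at 431; the table's min-x is 0; gap = 431 mm.

A is a table. B is a picture frame. The picture frame is on top of the table, centred. The gap from the picture frame to the table's −x edge is 431 mm.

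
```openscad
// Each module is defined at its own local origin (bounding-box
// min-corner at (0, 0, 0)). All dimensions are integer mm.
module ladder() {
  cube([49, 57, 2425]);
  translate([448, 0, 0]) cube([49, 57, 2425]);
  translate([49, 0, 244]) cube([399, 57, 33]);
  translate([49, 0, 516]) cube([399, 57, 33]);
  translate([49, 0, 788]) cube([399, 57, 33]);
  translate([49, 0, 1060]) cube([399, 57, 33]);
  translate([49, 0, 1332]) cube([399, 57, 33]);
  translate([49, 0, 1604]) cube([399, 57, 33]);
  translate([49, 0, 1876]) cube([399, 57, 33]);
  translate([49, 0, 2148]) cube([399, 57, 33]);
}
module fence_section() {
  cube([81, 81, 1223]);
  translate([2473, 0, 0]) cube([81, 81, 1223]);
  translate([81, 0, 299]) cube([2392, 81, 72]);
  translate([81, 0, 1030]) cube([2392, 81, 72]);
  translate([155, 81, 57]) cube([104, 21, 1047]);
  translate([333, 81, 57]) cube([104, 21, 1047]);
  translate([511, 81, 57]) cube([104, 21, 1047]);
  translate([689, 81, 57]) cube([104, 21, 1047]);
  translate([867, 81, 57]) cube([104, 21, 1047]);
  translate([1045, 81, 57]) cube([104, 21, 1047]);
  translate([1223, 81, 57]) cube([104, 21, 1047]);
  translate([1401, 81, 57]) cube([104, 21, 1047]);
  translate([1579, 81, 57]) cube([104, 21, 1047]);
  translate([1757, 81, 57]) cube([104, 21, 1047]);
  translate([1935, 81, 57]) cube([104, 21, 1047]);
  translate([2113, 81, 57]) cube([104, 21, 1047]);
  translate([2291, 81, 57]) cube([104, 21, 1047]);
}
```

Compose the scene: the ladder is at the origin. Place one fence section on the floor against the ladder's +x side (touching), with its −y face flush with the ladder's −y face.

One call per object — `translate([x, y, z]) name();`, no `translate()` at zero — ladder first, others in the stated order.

ladder();
translate([497, 0, 0]) fence_section();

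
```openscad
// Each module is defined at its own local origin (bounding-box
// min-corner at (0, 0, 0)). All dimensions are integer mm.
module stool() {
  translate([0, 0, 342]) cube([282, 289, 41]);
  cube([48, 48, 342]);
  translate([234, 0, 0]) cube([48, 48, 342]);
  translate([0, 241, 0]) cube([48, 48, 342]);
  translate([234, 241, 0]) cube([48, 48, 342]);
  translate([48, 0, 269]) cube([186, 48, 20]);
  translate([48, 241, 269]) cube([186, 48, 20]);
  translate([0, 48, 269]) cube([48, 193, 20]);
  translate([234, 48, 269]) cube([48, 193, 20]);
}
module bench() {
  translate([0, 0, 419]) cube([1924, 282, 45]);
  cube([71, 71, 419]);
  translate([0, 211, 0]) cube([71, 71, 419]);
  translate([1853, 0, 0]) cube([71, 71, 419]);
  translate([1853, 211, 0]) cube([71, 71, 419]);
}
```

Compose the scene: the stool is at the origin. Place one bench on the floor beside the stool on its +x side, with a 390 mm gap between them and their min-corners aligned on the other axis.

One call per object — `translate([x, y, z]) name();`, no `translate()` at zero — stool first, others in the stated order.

stool();
translate([672, 0, 0]) bench();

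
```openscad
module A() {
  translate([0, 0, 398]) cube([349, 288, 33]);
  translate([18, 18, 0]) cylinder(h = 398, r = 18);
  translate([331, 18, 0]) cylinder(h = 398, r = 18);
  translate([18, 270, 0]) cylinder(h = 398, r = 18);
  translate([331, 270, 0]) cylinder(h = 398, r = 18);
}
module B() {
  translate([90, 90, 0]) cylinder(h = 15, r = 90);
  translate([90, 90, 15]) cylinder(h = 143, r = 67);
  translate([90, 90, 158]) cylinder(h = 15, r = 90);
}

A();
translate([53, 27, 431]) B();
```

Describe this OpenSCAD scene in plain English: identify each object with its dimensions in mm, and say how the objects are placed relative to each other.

A is a four-legged stool. The seat is a 349×288×33 mm slab whose top surface is at z = 431 mm; four round legs, each 36 mm in diameter, run from the floor (z = 0) to the underside of the seat, each leg's axis is inset half a diameter from the nearest pair of seat edges (so the leg's bounding box is flush with the corner).

B is a spool: two coaxial disc flanges of radius 90 mm and thickness 15 mm, joined by a core cylinder of radius 67 mm and height 143 mm. The lower flange rests on z = 0 and the three cylinders share a vertical axis.

The spool is on top of the stool.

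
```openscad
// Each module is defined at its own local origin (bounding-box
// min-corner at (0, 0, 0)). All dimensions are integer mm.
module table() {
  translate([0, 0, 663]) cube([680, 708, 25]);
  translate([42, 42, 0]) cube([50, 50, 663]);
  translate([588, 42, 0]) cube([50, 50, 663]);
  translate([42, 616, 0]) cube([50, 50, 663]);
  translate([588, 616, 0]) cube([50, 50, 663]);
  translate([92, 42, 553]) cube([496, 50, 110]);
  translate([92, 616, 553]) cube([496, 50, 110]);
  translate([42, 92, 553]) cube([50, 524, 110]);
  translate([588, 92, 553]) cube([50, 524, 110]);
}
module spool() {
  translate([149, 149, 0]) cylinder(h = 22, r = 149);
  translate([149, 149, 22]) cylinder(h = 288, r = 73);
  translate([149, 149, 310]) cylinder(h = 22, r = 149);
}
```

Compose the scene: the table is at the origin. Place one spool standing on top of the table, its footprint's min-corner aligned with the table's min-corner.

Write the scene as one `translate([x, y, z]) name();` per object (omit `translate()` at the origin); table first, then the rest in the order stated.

table();
translate([0, 0, 688]) spool();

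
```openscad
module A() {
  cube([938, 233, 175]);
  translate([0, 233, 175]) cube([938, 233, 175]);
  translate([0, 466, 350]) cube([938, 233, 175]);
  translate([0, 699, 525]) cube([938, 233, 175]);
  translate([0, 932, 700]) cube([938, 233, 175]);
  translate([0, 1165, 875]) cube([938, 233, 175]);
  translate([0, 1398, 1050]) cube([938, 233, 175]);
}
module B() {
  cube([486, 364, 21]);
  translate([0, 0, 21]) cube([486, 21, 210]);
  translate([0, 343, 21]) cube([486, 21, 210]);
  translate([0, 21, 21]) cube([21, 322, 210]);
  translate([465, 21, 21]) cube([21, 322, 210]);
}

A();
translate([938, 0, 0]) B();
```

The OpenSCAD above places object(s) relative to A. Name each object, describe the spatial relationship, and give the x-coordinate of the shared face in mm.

The staircase's +x face and the open box's −x face are both at x = 938 mm.

A is a staircase. B is an open box. The open box is against the staircase's +x side, with their −y faces flush. The x-coordinate of the shared face is 938 mm.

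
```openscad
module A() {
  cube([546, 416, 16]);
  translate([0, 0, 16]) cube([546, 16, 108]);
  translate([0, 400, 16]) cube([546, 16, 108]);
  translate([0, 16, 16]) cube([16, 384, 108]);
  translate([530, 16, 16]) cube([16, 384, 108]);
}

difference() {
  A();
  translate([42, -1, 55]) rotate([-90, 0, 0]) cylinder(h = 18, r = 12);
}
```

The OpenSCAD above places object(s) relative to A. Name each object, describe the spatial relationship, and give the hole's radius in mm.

A is an open box. The open box has a circular hole through its front wall. The hole's radius is 12 mm.

The subtracted cylinder has r = 12 mm.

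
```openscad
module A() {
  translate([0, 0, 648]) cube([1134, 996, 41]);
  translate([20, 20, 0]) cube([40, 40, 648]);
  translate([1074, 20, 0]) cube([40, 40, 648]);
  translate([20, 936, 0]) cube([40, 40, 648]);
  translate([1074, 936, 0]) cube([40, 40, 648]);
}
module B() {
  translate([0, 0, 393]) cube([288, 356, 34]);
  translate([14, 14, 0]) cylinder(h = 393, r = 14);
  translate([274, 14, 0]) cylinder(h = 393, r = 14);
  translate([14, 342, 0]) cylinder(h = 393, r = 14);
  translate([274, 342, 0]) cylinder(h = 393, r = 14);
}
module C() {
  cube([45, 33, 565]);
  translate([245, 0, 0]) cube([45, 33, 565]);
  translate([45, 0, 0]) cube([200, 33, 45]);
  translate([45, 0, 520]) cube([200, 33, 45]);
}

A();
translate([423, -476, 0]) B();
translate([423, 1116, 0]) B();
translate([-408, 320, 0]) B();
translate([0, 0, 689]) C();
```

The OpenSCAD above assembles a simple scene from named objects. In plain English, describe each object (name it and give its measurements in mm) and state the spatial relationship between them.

A is a rectangular dining table. The top is 1134×996×41 mm with its upper surface at z = 689 mm. It stands on four 40×40 mm square legs, each inset 20 mm from the nearest pair of top edges, running from the floor to the underside of the top.

B is a simple wooden stool: a rectangular seat 288 mm (x) by 356 mm (y), 34 mm thick, top face at z = 427 mm, on four round legs, each 28 mm in diameter. The legs rest on z = 0, each leg's axis is inset half a diameter from the nearest pair of seat edges (so the leg's bounding box is flush with the corner).

C is a rectangular picture frame lying in the x–z plane (depth along y). The opening is 200 mm wide (x) by 475 mm tall (z), surrounded by a border 45 mm wide on all four sides. The frame is 33 mm deep and is made of two full-height vertical stiles with two horizontal rails fitted between them.

Three stools sit around the table at the −y, +y, −x sides. The picture frame is on top of the table.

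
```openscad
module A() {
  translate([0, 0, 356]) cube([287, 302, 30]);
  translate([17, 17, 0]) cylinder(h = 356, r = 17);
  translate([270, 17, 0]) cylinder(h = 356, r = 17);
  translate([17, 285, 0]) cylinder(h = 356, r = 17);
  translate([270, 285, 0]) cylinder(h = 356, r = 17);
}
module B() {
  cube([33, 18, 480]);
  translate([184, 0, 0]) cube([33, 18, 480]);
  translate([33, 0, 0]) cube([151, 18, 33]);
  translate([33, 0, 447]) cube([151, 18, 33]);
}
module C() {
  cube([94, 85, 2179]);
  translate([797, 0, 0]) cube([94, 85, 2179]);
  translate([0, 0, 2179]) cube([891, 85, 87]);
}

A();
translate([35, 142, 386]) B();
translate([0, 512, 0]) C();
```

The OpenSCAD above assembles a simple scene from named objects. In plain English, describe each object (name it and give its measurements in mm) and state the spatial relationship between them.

A is a four-legged stool. The seat is a 287×302×30 mm slab whose top surface is at z = 386 mm; four round legs, each 34 mm in diameter, run from the floor (z = 0) to the underside of the seat, each leg's axis is inset half a diameter from the nearest pair of seat edges (so the leg's bounding box is flush with the corner).

B is a rectangular picture frame lying in the x–z plane (depth along y). The opening is 151 mm wide (x) by 414 mm tall (z), surrounded by a border 33 mm wide on all four sides. The frame is 18 mm deep and is made of two full-height vertical stiles with two horizontal rails fitted between them.

C is a rectangular door frame: two vertical jambs of 94×85 mm section, 2179 mm tall, with a clear opening 703 mm wide between their inner faces. A header 87 mm tall and 85 mm deep lies on top of the jambs and spans the full outside width.

The picture frame is on top of the stool, centred. The door frame is on the floor beside the stool on its +y side.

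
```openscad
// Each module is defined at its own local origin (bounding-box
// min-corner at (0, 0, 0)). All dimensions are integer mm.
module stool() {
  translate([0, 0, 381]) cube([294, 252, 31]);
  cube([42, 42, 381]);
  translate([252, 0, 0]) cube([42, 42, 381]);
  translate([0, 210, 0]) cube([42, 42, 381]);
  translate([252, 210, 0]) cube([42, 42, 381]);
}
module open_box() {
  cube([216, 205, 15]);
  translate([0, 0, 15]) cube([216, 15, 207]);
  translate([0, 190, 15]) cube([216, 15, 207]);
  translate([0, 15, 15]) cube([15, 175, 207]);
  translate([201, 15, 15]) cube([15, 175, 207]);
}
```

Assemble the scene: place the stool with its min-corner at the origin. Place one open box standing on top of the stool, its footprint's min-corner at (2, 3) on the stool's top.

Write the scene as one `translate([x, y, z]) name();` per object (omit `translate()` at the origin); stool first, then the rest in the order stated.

stool();
translate([2, 3, 412]) open_box();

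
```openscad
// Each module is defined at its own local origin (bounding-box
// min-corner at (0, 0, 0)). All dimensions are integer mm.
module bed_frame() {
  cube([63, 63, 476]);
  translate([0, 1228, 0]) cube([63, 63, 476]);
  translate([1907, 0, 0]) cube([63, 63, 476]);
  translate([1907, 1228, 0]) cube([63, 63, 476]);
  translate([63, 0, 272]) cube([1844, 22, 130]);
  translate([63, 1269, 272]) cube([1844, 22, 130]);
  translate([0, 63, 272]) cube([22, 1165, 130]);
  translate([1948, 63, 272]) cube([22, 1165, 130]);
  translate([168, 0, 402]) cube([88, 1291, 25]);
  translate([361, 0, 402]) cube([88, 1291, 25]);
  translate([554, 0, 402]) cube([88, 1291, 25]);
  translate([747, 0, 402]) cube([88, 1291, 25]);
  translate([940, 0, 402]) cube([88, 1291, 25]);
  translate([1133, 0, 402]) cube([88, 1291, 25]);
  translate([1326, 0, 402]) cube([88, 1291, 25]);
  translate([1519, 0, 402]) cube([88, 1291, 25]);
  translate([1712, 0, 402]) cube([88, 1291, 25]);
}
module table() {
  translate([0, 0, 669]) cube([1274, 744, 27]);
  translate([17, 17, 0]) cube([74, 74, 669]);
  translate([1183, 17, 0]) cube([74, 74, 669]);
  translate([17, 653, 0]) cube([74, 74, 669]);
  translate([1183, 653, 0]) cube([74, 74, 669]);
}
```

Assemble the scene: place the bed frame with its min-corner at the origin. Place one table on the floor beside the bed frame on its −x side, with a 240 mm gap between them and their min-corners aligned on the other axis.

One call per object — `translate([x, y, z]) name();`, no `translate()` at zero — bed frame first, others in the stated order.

bed_frame();
translate([-1514, 0, 0]) table();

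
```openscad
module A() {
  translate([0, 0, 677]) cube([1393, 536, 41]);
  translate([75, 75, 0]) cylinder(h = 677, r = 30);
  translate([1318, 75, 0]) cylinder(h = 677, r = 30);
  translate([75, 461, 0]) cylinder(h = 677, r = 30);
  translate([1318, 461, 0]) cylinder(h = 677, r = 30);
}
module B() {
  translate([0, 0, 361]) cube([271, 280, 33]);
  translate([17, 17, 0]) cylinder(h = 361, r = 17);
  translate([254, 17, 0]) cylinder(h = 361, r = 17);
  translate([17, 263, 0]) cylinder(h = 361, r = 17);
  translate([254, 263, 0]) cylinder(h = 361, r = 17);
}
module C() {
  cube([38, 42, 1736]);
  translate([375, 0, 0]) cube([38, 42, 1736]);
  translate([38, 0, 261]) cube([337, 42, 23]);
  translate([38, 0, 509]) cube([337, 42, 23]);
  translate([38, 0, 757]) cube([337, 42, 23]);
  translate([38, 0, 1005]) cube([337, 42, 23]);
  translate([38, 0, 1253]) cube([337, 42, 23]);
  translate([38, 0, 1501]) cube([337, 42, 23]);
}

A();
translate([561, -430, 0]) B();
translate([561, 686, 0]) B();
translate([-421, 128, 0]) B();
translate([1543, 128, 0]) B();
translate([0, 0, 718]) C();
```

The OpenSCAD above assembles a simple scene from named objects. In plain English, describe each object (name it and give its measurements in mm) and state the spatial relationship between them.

A is a table with a 1393×536 mm rectangular top, 41 mm thick, top surface at z = 718 mm, supported by four round legs of 60 mm diameter, each leg's bounding box inset 45 mm from the nearest pair of top edges, running from the floor.

B is a simple wooden stool: a rectangular seat 271 mm (x) by 280 mm (y), 33 mm thick, top face at z = 394 mm, on four round legs, each 34 mm in diameter. The legs rest on z = 0, each leg's axis is inset half a diameter from the nearest pair of seat edges (so the leg's bounding box is flush with the corner).

C is a straight ladder. Two 38×42 mm vertical rails, 1736 mm tall, stand 413 mm apart (outside-to-outside) with their front faces coplanar on the −y side. 6 rungs, each 42 mm deep and 23 mm tall, span between the inner faces of the rails, front faces flush with the rails. The lowest rung's underside is at z = 261 mm and rungs are spaced 248 mm apart (underside to underside).

Four stools sit around the table at the −y, +y, −x, +x sides. The ladder is on top of the table.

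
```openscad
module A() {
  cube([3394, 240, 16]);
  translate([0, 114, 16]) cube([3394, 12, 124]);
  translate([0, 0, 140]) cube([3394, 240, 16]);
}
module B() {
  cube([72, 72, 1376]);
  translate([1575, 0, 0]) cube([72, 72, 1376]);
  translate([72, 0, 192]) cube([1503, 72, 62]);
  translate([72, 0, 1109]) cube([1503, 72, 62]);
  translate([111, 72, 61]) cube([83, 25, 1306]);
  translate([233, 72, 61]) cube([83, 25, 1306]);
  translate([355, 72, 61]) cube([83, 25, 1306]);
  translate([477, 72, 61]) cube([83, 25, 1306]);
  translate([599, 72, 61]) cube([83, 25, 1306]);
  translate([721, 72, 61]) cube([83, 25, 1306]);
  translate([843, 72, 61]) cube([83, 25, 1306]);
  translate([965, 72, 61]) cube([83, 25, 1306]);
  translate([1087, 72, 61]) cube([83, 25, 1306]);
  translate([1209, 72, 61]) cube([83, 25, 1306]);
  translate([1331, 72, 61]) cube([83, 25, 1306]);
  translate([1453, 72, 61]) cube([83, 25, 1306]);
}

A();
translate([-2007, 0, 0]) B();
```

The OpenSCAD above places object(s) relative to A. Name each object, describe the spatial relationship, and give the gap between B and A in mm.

The fence section's nearest face is 360 mm from the I-beam's −x face.

A is an I-beam. B is a fence section. The fence section is on the floor beside the I-beam on its −x side. The gap between the fence section and the I-beam is 360 mm.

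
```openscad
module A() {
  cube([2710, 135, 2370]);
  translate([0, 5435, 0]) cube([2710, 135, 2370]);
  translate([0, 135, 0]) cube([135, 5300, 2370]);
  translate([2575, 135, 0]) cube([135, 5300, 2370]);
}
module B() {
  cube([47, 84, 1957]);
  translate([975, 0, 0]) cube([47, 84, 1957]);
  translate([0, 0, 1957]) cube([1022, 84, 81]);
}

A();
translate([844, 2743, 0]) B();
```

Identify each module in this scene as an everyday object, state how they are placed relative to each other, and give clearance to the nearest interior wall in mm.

A is a house frame. B is a door frame. The door frame sits inside the house frame, centred. The clearance to the nearest interior wall is 709 mm.

Clearances: x = 709, y = 2608; minimum 709 mm.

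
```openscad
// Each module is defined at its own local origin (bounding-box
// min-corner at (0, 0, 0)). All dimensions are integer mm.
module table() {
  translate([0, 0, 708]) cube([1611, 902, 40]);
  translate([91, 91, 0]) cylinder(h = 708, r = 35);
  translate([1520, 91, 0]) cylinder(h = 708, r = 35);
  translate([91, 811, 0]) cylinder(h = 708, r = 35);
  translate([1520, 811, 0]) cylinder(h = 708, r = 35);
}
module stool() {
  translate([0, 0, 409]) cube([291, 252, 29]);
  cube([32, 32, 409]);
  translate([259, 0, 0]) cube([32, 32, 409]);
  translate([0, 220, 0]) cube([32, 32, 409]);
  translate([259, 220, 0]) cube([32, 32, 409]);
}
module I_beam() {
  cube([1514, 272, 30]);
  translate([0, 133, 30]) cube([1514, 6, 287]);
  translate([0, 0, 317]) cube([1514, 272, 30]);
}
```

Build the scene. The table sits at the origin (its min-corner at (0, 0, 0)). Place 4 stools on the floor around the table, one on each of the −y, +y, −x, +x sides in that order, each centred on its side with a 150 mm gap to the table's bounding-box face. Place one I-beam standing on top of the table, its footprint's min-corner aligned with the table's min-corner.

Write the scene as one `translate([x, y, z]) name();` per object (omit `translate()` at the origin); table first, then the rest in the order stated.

table();
translate([660, -402, 0]) stool();
translate([660, 1052, 0]) stool();
translate([-441, 325, 0]) stool();
translate([1761, 325, 0]) stool();
translate([0, 0, 748]) I_beam();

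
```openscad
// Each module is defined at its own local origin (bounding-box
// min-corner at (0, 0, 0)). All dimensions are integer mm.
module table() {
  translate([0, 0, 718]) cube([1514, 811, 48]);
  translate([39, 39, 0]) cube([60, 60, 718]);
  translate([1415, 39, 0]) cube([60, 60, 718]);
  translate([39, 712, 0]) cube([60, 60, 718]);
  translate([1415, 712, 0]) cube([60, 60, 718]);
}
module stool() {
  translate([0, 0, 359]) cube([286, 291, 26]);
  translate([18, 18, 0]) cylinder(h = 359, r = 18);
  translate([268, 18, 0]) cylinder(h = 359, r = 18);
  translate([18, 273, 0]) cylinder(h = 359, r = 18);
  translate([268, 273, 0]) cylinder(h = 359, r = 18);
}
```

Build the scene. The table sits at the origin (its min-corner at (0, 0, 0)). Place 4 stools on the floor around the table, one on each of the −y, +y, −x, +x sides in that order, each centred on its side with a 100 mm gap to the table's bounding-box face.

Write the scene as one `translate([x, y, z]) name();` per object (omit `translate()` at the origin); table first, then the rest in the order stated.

table();
translate([614, -391, 0]) stool();
translate([614, 911, 0]) stool();
translate([-386, 260, 0]) stool();
translate([1614, 260, 0]) stool();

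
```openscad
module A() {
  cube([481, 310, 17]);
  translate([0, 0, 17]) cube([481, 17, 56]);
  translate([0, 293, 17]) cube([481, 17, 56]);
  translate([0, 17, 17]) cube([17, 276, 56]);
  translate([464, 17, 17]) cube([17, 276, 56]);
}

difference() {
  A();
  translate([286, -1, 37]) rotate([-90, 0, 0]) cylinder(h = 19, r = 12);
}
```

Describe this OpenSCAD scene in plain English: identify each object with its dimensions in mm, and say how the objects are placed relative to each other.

A is an open-topped rectangular box: outside dimensions 481×310×73 mm, with a uniform wall and base thickness of 17 mm. The base is a full 481×310 slab on the floor; four walls sit on top of the base. The front and back walls (the −y and +y sides) span the full width; the two side walls fit between them.

The open box has a circular hole of radius 12 mm through its front wall, centred at (x = 286, z = 37).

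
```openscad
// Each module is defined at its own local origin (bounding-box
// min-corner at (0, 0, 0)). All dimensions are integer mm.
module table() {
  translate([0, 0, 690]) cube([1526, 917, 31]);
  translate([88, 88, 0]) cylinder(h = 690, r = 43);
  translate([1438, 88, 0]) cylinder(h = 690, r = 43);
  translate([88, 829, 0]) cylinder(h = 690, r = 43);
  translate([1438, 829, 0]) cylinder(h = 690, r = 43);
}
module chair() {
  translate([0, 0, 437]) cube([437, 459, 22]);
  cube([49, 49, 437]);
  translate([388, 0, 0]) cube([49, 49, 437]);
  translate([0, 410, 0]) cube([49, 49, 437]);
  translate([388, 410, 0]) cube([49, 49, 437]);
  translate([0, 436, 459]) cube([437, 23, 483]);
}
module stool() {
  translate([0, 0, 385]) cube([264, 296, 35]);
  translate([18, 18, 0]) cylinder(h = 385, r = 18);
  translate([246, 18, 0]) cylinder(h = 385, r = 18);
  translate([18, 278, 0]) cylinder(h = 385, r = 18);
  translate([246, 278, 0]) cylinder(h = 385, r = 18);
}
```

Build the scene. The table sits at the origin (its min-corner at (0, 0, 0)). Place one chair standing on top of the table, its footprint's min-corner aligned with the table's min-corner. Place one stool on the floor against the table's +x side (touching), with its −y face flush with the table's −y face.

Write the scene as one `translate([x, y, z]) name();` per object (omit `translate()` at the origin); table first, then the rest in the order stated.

table();
translate([0, 0, 721]) chair();
translate([1526, 0, 0]) stool();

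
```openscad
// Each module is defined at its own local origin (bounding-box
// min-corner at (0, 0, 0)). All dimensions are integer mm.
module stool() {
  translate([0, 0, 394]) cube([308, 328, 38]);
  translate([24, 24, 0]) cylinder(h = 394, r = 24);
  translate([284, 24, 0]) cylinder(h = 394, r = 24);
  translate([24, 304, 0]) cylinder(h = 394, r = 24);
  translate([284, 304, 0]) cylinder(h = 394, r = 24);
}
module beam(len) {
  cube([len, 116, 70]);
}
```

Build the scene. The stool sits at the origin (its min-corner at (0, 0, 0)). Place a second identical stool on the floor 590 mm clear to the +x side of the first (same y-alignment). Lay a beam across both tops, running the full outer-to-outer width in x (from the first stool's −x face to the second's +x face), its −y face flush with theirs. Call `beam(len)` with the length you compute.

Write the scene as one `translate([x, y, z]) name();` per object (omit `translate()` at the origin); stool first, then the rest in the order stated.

stool();
translate([898, 0, 0]) stool();
translate([0, 0, 432]) beam(1206);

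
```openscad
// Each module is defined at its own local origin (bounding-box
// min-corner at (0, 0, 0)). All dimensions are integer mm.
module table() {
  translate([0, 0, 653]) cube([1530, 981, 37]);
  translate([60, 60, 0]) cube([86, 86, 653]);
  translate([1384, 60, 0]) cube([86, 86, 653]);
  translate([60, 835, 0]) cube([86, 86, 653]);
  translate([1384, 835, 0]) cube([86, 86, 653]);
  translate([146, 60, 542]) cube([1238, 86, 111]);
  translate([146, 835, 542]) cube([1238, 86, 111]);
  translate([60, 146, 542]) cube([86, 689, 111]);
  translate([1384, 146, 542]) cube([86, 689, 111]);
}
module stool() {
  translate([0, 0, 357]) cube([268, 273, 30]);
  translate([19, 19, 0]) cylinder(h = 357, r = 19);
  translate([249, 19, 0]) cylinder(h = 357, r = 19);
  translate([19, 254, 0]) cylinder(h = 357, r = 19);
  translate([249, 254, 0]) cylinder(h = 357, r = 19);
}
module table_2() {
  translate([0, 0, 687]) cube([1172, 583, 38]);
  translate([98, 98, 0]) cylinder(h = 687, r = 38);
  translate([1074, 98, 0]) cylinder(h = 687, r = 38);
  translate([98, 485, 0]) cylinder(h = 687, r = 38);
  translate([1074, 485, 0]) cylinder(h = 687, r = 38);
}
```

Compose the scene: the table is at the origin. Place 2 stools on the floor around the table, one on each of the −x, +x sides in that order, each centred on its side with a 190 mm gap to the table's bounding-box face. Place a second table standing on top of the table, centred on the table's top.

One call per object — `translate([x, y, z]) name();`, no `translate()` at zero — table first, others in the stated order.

table();
translate([-458, 354, 0]) stool();
translate([1720, 354, 0]) stool();
translate([179, 199, 690]) table_2();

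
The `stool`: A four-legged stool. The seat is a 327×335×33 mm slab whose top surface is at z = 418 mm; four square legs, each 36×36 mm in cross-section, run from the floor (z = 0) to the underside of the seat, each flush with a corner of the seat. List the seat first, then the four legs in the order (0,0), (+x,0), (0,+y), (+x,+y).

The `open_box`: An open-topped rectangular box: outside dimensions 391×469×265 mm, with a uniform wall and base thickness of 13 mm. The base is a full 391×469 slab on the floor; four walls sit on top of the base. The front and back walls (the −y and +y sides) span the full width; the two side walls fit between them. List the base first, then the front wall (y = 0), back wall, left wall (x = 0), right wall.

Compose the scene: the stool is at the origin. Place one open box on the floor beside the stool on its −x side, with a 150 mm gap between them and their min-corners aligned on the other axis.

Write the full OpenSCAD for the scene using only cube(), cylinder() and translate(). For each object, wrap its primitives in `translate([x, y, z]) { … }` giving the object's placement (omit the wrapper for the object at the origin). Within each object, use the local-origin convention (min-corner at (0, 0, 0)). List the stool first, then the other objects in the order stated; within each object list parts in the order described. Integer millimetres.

translate([0, 0, 385]) cube([327, 335, 33]);
cube([36, 36, 385]);
translate([291, 0, 0]) cube([36, 36, 385]);
translate([0, 299, 0]) cube([36, 36, 385]);
translate([291, 299, 0]) cube([36, 36, 385]);
translate([-541, 0, 0]) {
  cube([391, 469, 13]);
  translate([0, 0, 13]) cube([391, 13, 252]);
  translate([0, 456, 13]) cube([391, 13, 252]);
  translate([0, 13, 13]) cube([13, 443, 252]);
  translate([378, 13, 13]) cube([13, 443, 252]);
}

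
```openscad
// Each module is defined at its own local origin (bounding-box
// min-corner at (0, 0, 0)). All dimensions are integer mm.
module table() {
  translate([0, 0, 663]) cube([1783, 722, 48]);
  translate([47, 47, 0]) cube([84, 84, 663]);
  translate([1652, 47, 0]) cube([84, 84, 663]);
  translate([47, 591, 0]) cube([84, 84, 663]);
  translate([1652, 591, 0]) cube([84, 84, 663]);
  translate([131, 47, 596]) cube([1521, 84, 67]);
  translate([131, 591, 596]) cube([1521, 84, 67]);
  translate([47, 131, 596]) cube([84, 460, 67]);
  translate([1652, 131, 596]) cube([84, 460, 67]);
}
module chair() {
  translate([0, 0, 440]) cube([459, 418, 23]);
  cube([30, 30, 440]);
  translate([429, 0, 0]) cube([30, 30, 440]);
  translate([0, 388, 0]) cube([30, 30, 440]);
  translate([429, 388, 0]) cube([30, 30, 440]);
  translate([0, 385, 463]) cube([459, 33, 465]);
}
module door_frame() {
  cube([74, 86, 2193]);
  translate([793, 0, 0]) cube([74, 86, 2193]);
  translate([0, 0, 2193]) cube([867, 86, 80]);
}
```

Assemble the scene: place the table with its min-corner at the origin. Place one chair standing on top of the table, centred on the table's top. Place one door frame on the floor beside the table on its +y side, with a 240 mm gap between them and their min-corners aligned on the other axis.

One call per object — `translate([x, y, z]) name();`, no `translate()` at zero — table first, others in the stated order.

table();
translate([662, 152, 711]) chair();
translate([0, 962, 0]) door_frame();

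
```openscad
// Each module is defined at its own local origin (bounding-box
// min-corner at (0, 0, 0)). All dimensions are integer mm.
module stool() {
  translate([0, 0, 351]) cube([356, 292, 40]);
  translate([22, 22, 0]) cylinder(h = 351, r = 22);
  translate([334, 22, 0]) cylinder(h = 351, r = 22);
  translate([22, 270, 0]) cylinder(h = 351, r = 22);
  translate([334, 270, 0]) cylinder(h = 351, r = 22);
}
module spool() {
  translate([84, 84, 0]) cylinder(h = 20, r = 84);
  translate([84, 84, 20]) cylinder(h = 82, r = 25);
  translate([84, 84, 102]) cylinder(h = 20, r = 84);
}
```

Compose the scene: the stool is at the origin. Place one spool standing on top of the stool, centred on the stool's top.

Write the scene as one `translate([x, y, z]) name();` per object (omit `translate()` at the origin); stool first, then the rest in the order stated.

stool();
translate([94, 62, 391]) spool();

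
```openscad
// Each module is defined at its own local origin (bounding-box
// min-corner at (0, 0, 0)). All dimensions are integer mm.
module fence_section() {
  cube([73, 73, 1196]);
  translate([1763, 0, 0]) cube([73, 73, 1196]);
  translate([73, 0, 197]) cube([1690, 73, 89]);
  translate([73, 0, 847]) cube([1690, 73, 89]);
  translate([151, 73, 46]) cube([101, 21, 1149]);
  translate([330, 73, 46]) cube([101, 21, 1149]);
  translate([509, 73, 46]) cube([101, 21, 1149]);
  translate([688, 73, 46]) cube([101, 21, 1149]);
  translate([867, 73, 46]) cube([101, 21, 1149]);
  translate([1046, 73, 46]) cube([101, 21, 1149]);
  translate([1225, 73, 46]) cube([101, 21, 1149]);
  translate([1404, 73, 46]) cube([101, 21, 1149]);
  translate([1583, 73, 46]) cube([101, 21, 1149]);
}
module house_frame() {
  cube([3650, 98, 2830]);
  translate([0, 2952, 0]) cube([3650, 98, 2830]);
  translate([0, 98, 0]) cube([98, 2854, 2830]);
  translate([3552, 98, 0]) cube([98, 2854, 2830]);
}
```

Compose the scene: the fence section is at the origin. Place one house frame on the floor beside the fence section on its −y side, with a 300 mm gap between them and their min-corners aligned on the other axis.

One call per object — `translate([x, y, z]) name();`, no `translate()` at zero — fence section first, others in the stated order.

fence_section();
translate([0, -3350, 0]) house_frame();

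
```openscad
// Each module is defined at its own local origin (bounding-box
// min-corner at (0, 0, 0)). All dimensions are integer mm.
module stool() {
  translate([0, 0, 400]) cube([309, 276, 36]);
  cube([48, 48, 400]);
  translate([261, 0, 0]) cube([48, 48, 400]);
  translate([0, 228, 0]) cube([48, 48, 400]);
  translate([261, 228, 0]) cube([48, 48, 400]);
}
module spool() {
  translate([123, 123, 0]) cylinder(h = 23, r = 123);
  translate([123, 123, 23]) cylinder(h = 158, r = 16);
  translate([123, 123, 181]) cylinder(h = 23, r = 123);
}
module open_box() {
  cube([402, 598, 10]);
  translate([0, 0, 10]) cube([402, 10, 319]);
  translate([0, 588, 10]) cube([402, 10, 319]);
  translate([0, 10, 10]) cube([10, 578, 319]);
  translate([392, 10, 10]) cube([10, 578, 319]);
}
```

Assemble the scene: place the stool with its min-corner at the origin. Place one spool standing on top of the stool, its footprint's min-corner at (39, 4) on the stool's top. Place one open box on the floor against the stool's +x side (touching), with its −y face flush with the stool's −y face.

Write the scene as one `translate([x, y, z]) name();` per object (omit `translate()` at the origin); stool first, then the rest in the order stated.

stool();
translate([39, 4, 436]) spool();
translate([309, 0, 0]) open_box();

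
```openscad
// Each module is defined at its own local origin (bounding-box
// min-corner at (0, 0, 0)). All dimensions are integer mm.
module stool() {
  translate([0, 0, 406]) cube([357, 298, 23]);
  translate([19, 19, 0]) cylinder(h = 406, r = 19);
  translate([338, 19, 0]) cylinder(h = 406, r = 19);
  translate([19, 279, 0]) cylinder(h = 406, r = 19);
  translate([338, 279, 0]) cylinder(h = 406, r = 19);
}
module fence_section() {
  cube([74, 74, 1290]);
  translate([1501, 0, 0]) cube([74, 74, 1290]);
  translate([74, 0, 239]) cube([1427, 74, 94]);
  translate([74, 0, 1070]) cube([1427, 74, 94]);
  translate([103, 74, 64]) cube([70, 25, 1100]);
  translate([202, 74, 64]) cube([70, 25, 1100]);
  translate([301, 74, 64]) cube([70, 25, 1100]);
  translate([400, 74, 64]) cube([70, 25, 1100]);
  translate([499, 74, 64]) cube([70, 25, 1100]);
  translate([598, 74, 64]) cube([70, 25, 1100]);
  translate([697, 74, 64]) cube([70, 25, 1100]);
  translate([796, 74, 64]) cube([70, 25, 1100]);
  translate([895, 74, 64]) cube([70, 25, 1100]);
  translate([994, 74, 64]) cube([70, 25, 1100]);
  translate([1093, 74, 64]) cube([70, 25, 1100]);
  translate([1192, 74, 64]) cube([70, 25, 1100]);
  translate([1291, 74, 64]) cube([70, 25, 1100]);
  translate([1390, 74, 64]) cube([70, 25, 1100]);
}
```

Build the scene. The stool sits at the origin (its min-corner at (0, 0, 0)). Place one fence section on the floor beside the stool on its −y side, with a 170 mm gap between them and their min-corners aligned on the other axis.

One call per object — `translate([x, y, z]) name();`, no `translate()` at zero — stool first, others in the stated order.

stool();
translate([0, -269, 0]) fence_section();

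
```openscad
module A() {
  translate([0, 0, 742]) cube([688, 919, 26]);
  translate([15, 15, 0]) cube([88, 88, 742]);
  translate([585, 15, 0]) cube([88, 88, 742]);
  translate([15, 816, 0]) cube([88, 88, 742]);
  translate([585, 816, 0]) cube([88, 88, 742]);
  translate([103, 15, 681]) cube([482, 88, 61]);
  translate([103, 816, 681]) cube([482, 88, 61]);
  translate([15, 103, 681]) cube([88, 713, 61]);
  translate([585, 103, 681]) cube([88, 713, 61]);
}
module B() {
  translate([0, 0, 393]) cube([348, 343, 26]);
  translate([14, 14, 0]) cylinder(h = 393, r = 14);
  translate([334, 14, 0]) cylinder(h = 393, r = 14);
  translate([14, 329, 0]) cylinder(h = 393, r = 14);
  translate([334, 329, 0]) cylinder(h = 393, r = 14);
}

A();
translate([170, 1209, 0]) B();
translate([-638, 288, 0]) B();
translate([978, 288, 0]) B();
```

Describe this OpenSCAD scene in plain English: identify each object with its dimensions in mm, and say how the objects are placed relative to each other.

A is a rectangular dining table. The top is 688×919×26 mm with its upper surface at z = 768 mm. It stands on four 88×88 mm square legs, each inset 15 mm from the nearest pair of top edges, running from the floor to the underside of the top. Four apron rails, 88 mm thick and 61 mm tall, run between adjacent legs with their top edges flush with the underside of the top and their outer faces flush with the legs' outer faces.

B is a four-legged stool. The seat is a 348×343×26 mm slab whose top surface is at z = 419 mm; four round legs, each 28 mm in diameter, run from the floor (z = 0) to the underside of the seat, each leg's axis is inset half a diameter from the nearest pair of seat edges (so the leg's bounding box is flush with the corner).

Three stools sit around the table at the +y, −x, +x sides.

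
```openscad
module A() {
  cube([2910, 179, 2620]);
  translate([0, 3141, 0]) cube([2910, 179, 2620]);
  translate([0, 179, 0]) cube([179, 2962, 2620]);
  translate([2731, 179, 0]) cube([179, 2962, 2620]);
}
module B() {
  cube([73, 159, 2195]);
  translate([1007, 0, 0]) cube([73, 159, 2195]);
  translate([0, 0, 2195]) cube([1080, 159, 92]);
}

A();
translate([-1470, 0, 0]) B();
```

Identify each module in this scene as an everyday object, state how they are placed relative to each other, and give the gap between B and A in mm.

A is a house frame. B is a door frame. The door frame is on the floor beside the house frame on its −x side. The gap between the door frame and the house frame is 390 mm.

The door frame's nearest face is 390 mm from the house frame's −x face.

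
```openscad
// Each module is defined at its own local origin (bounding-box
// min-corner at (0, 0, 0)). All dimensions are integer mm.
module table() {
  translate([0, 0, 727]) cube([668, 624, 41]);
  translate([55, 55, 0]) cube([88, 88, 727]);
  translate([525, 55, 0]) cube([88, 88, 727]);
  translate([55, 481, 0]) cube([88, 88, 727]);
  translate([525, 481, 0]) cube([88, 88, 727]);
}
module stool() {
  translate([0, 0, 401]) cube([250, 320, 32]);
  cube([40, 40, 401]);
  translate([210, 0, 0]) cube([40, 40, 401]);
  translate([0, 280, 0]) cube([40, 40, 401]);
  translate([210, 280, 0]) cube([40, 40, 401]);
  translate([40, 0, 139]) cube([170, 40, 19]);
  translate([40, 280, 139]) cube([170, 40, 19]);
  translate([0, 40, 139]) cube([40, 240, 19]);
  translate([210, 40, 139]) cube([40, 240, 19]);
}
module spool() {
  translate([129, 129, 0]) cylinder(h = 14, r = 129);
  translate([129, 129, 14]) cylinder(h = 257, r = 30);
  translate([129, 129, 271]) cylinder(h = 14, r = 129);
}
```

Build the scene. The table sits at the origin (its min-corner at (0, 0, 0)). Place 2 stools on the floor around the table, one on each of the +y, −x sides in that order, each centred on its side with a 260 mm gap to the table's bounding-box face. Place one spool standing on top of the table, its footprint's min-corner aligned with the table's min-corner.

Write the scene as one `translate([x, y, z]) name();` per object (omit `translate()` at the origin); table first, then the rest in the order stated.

table();
translate([209, 884, 0]) stool();
translate([-510, 152, 0]) stool();
translate([0, 0, 768]) spool();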